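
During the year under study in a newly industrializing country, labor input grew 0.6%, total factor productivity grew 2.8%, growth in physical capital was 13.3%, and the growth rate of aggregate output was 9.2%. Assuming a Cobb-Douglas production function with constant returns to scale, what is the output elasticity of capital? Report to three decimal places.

The output elasticity of capital is 0.457.

gY = gA + α·gK + (1−α)·gL, so gY − gA − gL = α(gK − gL).
9.2 − 2.8 − 0.6 = α × (13.3 − 0.6).
5.8 = 12.7 α, so α = 0.45669.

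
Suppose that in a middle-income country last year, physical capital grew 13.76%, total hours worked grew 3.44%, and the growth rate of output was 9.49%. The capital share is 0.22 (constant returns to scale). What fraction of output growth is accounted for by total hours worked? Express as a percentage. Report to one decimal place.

Total hours worked accounted for 28.3% of growth.

Labor's share = 1 − 0.22 = 0.78.
Total hours worked contributed 0.78 × 3.44 = 2.6832 pp.
Share of growth = 2.6832 / 9.49 × 100 = 28.274%.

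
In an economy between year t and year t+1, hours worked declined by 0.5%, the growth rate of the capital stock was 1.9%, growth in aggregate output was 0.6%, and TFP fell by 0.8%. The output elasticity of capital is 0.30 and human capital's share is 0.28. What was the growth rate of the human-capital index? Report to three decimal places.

The human-capital index grew 3.714%.

Labor's share = 1 − 0.3 − 0.28 = 0.42.
gY = gA + 0.3×1.9 + 0.42×(-0.5) + 0.28×g.
0.28×g = 0.6 + 0.8 − 0.36 = 1.04.
g = 1.04 / 0.28 = 3.71429%.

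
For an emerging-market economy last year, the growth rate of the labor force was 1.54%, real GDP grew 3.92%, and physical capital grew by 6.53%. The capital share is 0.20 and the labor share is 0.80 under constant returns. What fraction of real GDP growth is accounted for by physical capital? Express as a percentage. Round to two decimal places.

Physical capital contributed 0.2 × 6.53 = 1.306 pp.
Share of growth = 1.306 / 3.92 × 100 = 33.3163%.

33.32%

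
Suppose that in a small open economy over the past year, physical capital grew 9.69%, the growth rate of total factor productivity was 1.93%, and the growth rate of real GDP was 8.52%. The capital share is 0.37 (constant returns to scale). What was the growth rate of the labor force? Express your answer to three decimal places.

4.769%

Labor's share = 1 − 0.37 = 0.63.
gY = gA + 0.37×9.69 + 0.63×g.
0.63×g = 8.52 − 1.93 − 3.5853 = 3.0047.
g = 3.0047 / 0.63 = 4.76937%.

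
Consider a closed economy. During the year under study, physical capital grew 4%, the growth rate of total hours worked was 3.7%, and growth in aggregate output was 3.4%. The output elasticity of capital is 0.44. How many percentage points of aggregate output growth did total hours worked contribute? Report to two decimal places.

2.07 pp

Labor's share = 1 − 0.44 = 0.56.
Contribution = share × growth = 0.56 × 3.7 = 2.072 pp.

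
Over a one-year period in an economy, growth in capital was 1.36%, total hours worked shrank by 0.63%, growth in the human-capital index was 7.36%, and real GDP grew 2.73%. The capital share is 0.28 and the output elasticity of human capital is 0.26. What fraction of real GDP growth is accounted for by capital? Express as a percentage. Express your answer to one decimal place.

Capital contributed 0.28 × 1.36 = 0.3808 pp.
Share of growth = 0.3808 / 2.73 × 100 = 13.949%.

13.9%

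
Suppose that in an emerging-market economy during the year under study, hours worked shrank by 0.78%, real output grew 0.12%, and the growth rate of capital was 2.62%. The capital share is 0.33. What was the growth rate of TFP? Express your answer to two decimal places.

-0.22%

Labor's share = 1 − 0.33 = 0.67.
Capital: 0.33 × 2.62 = 0.8646 pp.
Hours worked: 0.67 × (-0.78) = -0.5226 pp.
TFP growth = 0.12 − 0.342 = -0.222%.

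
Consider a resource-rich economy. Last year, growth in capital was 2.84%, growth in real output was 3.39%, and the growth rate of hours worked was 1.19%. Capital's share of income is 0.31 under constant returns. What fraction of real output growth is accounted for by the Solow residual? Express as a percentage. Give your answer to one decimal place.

Labor's share = 1 − 0.31 = 0.69.
Capital: 0.31 × 2.84 = 0.8804 pp.
Hours worked: 0.69 × 1.19 = 0.8211 pp.
TFP growth = 3.39 − 1.7015 = 1.6885%.
TFP share of growth = 1.6885 / 3.39 × 100 = 49.808%.

The Solow residual accounted for 49.8% of growth.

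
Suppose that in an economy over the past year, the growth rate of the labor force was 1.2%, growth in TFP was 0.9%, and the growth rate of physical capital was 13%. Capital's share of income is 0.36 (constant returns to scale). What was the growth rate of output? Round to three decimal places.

6.348%

Labor's share = 1 − 0.36 = 0.64.
Physical capital: 0.36 × 13 = 4.68 pp.
The labor force: 0.64 × 1.2 = 0.768 pp.
Output growth = 0.9 + 5.448 = 6.348%.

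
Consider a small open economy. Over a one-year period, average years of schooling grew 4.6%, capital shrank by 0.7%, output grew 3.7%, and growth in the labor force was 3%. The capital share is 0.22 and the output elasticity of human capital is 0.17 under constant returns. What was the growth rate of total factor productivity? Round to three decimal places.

Labor's share = 1 − 0.22 − 0.17 = 0.61.
Capital: 0.22 × (-0.7) = -0.154 pp.
Average years of schooling: 0.17 × 4.6 = 0.782 pp.
The labor force: 0.61 × 3 = 1.83 pp.
TFP growth = 3.7 − 2.458 = 1.242%.

1.242%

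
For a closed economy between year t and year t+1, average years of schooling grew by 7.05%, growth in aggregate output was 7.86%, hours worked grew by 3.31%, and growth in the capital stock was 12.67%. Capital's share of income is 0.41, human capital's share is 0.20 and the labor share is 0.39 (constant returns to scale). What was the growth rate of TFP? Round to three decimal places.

-0.036%

Labor's share = 1 − 0.41 − 0.2 = 0.39.
The capital stock: 0.41 × 12.67 = 5.1947 pp.
Average years of schooling: 0.2 × 7.05 = 1.41 pp.
Hours worked: 0.39 × 3.31 = 1.2909 pp.
TFP growth = 7.86 − 7.8956 = -0.0356%.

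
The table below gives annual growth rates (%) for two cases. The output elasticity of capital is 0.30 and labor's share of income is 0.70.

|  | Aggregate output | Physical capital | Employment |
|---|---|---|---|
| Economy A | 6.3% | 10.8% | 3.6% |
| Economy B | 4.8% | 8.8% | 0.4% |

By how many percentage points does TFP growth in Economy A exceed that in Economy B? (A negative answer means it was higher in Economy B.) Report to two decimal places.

-1.34 percentage points

Labor's share = 1 − 0.3 = 0.7.
Economy A: TFP = 6.3 − 3.24 − 2.52 = 0.54%.
Economy B: TFP = 4.8 − 2.64 − 0.28 = 1.88%.
Difference = 0.54 − (1.88) = -1.34 pp.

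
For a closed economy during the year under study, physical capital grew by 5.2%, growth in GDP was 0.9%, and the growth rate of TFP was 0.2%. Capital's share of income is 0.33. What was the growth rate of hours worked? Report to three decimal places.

Labor's share = 1 − 0.33 = 0.67.
gY = gA + 0.33×5.2 + 0.67×g.
0.67×g = 0.9 − 0.2 − 1.716 = -1.016.
g = -1.016 / 0.67 = -1.51642%.

-1.516%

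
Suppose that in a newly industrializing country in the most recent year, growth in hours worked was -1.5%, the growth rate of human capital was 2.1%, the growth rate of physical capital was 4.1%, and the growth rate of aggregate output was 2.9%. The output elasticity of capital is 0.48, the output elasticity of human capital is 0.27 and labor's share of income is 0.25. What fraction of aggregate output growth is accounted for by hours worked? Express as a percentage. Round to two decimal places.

Hours worked accounted for -12.93% of growth.

Labor's share = 1 − 0.48 − 0.27 = 0.25.
Hours worked contributed 0.25 × (-1.5) = -0.375 pp.
Share of growth = -0.375 / 2.9 × 100 = -12.931%.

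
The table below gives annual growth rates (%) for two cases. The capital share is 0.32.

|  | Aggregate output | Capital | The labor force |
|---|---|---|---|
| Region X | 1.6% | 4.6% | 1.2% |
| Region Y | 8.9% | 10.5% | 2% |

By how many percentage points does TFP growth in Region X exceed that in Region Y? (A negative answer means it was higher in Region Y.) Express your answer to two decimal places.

-4.87 percentage points

Labor's share = 1 − 0.32 = 0.68.
Region X: TFP = 1.6 − 1.472 − 0.816 = -0.688%.
Region Y: TFP = 8.9 − 3.36 − 1.36 = 4.18%.
Difference = -0.688 − (4.18) = -4.868 pp.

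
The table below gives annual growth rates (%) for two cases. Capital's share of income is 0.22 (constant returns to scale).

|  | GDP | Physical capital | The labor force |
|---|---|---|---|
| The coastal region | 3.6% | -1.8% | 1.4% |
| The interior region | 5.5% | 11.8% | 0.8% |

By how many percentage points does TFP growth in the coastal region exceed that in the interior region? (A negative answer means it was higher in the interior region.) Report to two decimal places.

Labor's share = 1 − 0.22 = 0.78.
The coastal region: TFP = 3.6 + 0.396 − 1.092 = 2.904%.
The interior region: TFP = 5.5 − 2.596 − 0.624 = 2.28%.
Difference = 2.904 − (2.28) = 0.624 pp.

0.62 percentage points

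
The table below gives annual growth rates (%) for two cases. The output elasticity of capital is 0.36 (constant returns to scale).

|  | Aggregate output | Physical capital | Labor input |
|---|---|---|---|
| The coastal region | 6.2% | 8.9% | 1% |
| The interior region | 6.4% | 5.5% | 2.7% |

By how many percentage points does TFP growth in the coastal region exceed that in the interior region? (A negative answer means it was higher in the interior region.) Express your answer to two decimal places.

-0.34 percentage points

Labor's share = 1 − 0.36 = 0.64.
The coastal region: TFP = 6.2 − 3.204 − 0.64 = 2.356%.
The interior region: TFP = 6.4 − 1.98 − 1.728 = 2.692%.
Difference = 2.356 − (2.692) = -0.336 pp.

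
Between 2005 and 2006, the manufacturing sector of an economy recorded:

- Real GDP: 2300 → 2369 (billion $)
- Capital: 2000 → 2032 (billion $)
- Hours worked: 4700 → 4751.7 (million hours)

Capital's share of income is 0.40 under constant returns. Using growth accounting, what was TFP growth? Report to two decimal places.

1.70%

Real GDP growth = (2369 − 2300) / 2300 = 3%.
Capital growth = (2032 − 2000) / 2000 = 1.6%.
Hours worked growth = (4751.7 − 4700) / 4700 = 1.1%.
Labor's share = 1 − 0.4 = 0.6.
Capital: 0.4 × 1.6 = 0.64 pp.
Hours worked: 0.6 × 1.1 = 0.66 pp.
TFP growth = 3 − 1.3 = 1.7%.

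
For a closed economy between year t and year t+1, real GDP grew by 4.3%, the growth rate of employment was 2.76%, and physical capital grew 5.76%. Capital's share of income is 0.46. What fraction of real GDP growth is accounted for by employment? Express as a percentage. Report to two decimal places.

34.66%

Labor's share = 1 − 0.46 = 0.54.
Employment contributed 0.54 × 2.76 = 1.4904 pp.
Share of growth = 1.4904 / 4.3 × 100 = 34.6605%.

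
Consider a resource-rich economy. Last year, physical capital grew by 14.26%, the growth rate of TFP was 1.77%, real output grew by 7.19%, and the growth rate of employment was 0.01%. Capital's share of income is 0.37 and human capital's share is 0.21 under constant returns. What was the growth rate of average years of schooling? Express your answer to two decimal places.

Labor's share = 1 − 0.37 − 0.21 = 0.42.
gY = gA + 0.37×14.26 + 0.42×0.01 + 0.21×g.
0.21×g = 7.19 − 1.77 − 5.2804 = 0.1396.
g = 0.1396 / 0.21 = 0.6648%.

0.66%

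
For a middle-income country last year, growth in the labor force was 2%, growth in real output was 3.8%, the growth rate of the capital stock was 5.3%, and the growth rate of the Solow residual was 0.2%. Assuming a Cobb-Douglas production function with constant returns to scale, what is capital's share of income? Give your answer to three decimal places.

gY = gA + α·gK + (1−α)·gL, so gY − gA − gL = α(gK − gL).
3.8 − 0.2 − 2 = α × (5.3 − 2).
1.6 = 3.3 α, so α = 0.48485.

0.485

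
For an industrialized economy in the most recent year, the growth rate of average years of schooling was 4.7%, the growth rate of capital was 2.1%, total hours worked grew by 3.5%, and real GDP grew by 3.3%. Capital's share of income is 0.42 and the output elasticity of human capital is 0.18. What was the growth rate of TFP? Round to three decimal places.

Labor's share = 1 − 0.42 − 0.18 = 0.4.
Capital: 0.42 × 2.1 = 0.882 pp.
Average years of schooling: 0.18 × 4.7 = 0.846 pp.
Total hours worked: 0.4 × 3.5 = 1.4 pp.
TFP growth = 3.3 − 3.128 = 0.172%.

TFP growth was 0.172%.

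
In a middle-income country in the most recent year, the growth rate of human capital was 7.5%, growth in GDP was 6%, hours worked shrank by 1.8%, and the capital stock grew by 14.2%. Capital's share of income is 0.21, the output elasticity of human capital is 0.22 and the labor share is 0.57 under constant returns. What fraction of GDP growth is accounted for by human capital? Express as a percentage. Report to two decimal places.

27.50%

Human capital contributed 0.22 × 7.5 = 1.65 pp.
Share of growth = 1.65 / 6 × 100 = 27.5%.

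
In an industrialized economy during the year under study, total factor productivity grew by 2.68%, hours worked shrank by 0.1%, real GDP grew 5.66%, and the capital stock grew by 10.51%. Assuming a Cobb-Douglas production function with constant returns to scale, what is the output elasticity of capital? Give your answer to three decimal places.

The output elasticity of capital is 0.290.

gY = gA + α·gK + (1−α)·gL, so gY − gA − gL = α(gK − gL).
5.66 − 2.68 + 0.1 = α × (10.51 − (-0.1)).
3.08 = 10.61 α, so α = 0.29029.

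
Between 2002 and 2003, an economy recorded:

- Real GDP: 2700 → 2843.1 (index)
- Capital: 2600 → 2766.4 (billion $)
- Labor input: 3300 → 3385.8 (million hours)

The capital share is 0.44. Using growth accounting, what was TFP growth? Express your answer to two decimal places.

1.03%

Real GDP growth = (2843.1 − 2700) / 2700 = 5.3%.
Capital growth = (2766.4 − 2600) / 2600 = 6.4%.
Labor input growth = (3385.8 − 3300) / 3300 = 2.6%.
Labor's share = 1 − 0.44 = 0.56.
Capital: 0.44 × 6.4 = 2.816 pp.
Labor input: 0.56 × 2.6 = 1.456 pp.
TFP growth = 5.3 − 4.272 = 1.028%.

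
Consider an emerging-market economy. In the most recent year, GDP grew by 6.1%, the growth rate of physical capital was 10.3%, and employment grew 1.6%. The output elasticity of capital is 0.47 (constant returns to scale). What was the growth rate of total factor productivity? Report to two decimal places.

0.41%

Labor's share = 1 − 0.47 = 0.53.
Physical capital: 0.47 × 10.3 = 4.841 pp.
Employment: 0.53 × 1.6 = 0.848 pp.
TFP growth = 6.1 − 5.689 = 0.411%.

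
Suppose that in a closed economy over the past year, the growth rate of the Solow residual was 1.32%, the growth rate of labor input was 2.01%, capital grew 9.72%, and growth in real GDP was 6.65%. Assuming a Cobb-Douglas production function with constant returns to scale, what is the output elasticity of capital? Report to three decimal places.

α = 0.431

gY = gA + α·gK + (1−α)·gL, so gY − gA − gL = α(gK − gL).
6.65 − 1.32 − 2.01 = α × (9.72 − 2.01).
3.32 = 7.71 α, so α = 0.43061.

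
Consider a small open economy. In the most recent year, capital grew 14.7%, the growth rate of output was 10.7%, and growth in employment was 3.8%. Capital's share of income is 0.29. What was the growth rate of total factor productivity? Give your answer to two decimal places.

3.74%

Labor's share = 1 − 0.29 = 0.71.
Capital: 0.29 × 14.7 = 4.263 pp.
Employment: 0.71 × 3.8 = 2.698 pp.
TFP growth = 10.7 − 6.961 = 3.739%.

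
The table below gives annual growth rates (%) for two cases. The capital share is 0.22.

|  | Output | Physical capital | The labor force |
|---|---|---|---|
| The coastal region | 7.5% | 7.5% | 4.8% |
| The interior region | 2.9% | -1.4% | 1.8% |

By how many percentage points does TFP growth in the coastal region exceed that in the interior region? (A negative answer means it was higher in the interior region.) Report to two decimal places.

0.30 percentage points

Labor's share = 1 − 0.22 = 0.78.
The coastal region: TFP = 7.5 − 1.65 − 3.744 = 2.106%.
The interior region: TFP = 2.9 + 0.308 − 1.404 = 1.804%.
Difference = 2.106 − (1.804) = 0.302 pp.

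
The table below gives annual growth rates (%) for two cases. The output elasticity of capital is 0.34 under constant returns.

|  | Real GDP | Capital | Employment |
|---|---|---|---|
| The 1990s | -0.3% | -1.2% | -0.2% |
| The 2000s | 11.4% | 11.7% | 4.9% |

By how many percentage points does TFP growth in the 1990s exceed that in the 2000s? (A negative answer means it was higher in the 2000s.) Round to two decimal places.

-3.95 percentage points

Labor's share = 1 − 0.34 = 0.66.
The 1990s: TFP = -0.3 + 0.408 + 0.132 = 0.24%.
The 2000s: TFP = 11.4 − 3.978 − 3.234 = 4.188%.
Difference = 0.24 − (4.188) = -3.948 pp.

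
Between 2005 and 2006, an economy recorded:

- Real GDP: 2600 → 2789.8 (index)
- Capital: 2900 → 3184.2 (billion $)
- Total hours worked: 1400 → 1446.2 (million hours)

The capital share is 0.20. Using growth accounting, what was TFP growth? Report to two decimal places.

2.70%

Real GDP growth = (2789.8 − 2600) / 2600 = 7.3%.
Capital growth = (3184.2 − 2900) / 2900 = 9.8%.
Total hours worked growth = (1446.2 − 1400) / 1400 = 3.3%.
Labor's share = 1 − 0.2 = 0.8.
Capital: 0.2 × 9.8 = 1.96 pp.
Total hours worked: 0.8 × 3.3 = 2.64 pp.
TFP growth = 7.3 − 4.6 = 2.7%.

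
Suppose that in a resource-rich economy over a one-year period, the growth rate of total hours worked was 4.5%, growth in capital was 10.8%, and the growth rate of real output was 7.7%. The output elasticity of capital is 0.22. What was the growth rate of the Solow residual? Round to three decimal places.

1.814%

Labor's share = 1 − 0.22 = 0.78.
Capital: 0.22 × 10.8 = 2.376 pp.
Total hours worked: 0.78 × 4.5 = 3.51 pp.
TFP growth = 7.7 − 5.886 = 1.814%.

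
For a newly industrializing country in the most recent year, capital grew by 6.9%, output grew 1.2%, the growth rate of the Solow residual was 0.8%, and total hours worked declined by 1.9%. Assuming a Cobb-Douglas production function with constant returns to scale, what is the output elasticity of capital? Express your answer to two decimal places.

α = 0.26

gY = gA + α·gK + (1−α)·gL, so gY − gA − gL = α(gK − gL).
1.2 − 0.8 + 1.9 = α × (6.9 − (-1.9)).
2.3 = 8.8 α, so α = 0.2614.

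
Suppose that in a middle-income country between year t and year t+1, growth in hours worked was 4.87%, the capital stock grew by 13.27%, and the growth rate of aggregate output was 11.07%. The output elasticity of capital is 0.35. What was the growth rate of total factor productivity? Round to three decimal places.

Labor's share = 1 − 0.35 = 0.65.
The capital stock: 0.35 × 13.27 = 4.6445 pp.
Hours worked: 0.65 × 4.87 = 3.1655 pp.
TFP growth = 11.07 − 7.81 = 3.26%.

3.260%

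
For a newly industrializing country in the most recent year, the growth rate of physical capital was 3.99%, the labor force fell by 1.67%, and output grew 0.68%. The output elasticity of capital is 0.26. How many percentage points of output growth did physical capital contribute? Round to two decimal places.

Contribution = share × growth = 0.26 × 3.99 = 1.0374 pp.

1.04 percentage points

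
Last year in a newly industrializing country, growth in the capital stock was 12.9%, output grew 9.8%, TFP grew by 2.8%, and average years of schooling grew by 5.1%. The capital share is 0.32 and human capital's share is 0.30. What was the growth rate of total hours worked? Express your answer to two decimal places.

Total hours worked growth was 3.53%.

Labor's share = 1 − 0.32 − 0.3 = 0.38.
gY = gA + 0.32×12.9 + 0.3×5.1 + 0.38×g.
0.38×g = 9.8 − 2.8 − 5.658 = 1.342.
g = 1.342 / 0.38 = 3.5316%.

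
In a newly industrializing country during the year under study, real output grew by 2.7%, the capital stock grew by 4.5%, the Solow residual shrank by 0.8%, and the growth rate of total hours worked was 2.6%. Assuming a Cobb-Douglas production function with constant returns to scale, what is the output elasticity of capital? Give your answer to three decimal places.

The output elasticity of capital is 0.474.

gY = gA + α·gK + (1−α)·gL, so gY − gA − gL = α(gK − gL).
2.7 + 0.8 − 2.6 = α × (4.5 − 2.6).
0.9 = 1.9 α, so α = 0.47368.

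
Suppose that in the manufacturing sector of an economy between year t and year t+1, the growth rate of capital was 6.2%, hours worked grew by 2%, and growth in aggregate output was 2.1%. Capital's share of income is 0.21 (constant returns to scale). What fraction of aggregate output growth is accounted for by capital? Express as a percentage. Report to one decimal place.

Capital contributed 0.21 × 6.2 = 1.302 pp.
Share of growth = 1.302 / 2.1 × 100 = 62%.

Capital accounted for 62.0% of growth.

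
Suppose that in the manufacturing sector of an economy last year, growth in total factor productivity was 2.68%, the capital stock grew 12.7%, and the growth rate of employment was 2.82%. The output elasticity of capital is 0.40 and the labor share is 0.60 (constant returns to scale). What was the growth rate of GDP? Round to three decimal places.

Labor's share = 1 − 0.4 = 0.6.
The capital stock: 0.4 × 12.7 = 5.08 pp.
Employment: 0.6 × 2.82 = 1.692 pp.
Output growth = 2.68 + 6.772 = 9.452%.

9.452%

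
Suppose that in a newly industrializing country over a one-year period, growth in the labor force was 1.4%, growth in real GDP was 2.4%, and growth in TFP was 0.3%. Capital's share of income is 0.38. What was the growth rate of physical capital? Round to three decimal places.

3.242%

Labor's share = 1 − 0.38 = 0.62.
gY = gA + 0.62×1.4 + 0.38×g.
0.38×g = 2.4 − 0.3 − 0.868 = 1.232.
g = 1.232 / 0.38 = 3.24211%.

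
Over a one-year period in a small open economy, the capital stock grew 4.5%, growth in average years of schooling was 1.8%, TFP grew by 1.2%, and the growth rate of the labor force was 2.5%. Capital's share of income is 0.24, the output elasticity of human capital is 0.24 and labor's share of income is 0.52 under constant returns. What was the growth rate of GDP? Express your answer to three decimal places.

Labor's share = 1 − 0.24 − 0.24 = 0.52.
The capital stock: 0.24 × 4.5 = 1.08 pp.
Average years of schooling: 0.24 × 1.8 = 0.432 pp.
The labor force: 0.52 × 2.5 = 1.3 pp.
Output growth = 1.2 + 2.812 = 4.012%.

4.012%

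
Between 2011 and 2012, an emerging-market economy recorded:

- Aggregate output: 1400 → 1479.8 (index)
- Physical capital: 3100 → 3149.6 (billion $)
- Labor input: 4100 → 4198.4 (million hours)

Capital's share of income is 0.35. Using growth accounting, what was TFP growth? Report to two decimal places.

TFP growth was 3.58%.

Aggregate output growth = (1479.8 − 1400) / 1400 = 5.7%.
Physical capital growth = (3149.6 − 3100) / 3100 = 1.6%.
Labor input growth = (4198.4 − 4100) / 4100 = 2.4%.
Labor's share = 1 − 0.35 = 0.65.
Physical capital: 0.35 × 1.6 = 0.56 pp.
Labor input: 0.65 × 2.4 = 1.56 pp.
TFP growth = 5.7 − 2.12 = 3.58%.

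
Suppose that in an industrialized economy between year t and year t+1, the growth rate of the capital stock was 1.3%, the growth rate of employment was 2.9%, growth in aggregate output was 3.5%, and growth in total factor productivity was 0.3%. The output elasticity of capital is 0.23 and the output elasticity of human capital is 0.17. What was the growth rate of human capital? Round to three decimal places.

Human capital growth was 6.829%.

Labor's share = 1 − 0.23 − 0.17 = 0.6.
gY = gA + 0.23×1.3 + 0.6×2.9 + 0.17×g.
0.17×g = 3.5 − 0.3 − 2.039 = 1.161.
g = 1.161 / 0.17 = 6.82941%.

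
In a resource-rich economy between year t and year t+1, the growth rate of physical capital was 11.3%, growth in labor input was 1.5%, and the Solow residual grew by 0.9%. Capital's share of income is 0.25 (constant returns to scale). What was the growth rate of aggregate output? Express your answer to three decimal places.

4.850%

Labor's share = 1 − 0.25 = 0.75.
Physical capital: 0.25 × 11.3 = 2.825 pp.
Labor input: 0.75 × 1.5 = 1.125 pp.
Output growth = 0.9 + 3.95 = 4.85%.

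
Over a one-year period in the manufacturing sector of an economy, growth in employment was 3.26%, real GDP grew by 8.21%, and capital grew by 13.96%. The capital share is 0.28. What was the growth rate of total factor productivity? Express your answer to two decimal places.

Total factor productivity grew 1.95%.

Labor's share = 1 − 0.28 = 0.72.
Capital: 0.28 × 13.96 = 3.9088 pp.
Employment: 0.72 × 3.26 = 2.3472 pp.
TFP growth = 8.21 − 6.256 = 1.954%.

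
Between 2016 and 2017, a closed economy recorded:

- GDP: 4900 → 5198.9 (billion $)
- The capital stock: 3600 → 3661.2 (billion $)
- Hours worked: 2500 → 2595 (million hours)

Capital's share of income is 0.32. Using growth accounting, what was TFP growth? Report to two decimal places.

TFP grew 2.97%.

GDP growth = (5198.9 − 4900) / 4900 = 6.1%.
The capital stock growth = (3661.2 − 3600) / 3600 = 1.7%.
Hours worked growth = (2595 − 2500) / 2500 = 3.8%.
Labor's share = 1 − 0.32 = 0.68.
The capital stock: 0.32 × 1.7 = 0.544 pp.
Hours worked: 0.68 × 3.8 = 2.584 pp.
TFP growth = 6.1 − 3.128 = 2.972%.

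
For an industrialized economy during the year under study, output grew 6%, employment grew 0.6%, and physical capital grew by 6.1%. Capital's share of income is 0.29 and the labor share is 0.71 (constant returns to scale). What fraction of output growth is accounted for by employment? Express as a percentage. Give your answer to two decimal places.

Labor's share = 1 − 0.29 = 0.71.
Employment contributed 0.71 × 0.6 = 0.426 pp.
Share of growth = 0.426 / 6 × 100 = 7.1%.

Employment accounted for 7.10% of growth.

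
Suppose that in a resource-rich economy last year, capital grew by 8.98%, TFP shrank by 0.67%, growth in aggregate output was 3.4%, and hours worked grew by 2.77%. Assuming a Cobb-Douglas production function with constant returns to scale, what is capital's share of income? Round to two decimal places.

α = 0.21

gY = gA + α·gK + (1−α)·gL, so gY − gA − gL = α(gK − gL).
3.4 + 0.67 − 2.77 = α × (8.98 − 2.77).
1.3 = 6.21 α, so α = 0.2093.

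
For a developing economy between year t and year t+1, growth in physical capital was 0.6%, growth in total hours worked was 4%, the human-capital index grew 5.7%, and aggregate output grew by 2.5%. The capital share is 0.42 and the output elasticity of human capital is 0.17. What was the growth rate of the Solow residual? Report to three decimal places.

Labor's share = 1 − 0.42 − 0.17 = 0.41.
Physical capital: 0.42 × 0.6 = 0.252 pp.
The human-capital index: 0.17 × 5.7 = 0.969 pp.
Total hours worked: 0.41 × 4 = 1.64 pp.
TFP growth = 2.5 − 2.861 = -0.361%.

-0.361%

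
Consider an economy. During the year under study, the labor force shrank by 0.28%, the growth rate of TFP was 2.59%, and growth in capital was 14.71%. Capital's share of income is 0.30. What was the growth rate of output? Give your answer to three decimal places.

6.807%

Labor's share = 1 − 0.3 = 0.7.
Capital: 0.3 × 14.71 = 4.413 pp.
The labor force: 0.7 × (-0.28) = -0.196 pp.
Output growth = 2.59 + 4.217 = 6.807%.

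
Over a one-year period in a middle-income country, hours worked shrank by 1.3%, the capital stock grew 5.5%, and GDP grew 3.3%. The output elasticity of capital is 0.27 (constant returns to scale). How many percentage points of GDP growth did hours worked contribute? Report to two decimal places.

-0.95 percentage points

Labor's share = 1 − 0.27 = 0.73.
Contribution = share × growth = 0.73 × (-1.3) = -0.949 pp.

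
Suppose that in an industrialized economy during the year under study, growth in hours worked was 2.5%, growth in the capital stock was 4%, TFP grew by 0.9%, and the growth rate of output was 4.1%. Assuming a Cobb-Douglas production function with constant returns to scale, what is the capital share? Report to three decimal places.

0.467

gY = gA + α·gK + (1−α)·gL, so gY − gA − gL = α(gK − gL).
4.1 − 0.9 − 2.5 = α × (4 − 2.5).
0.7 = 1.5 α, so α = 0.46667.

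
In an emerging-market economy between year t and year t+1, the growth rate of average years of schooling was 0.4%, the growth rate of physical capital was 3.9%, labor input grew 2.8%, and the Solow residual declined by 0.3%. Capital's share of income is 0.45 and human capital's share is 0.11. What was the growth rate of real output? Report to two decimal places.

Real output growth was 2.73%.

Labor's share = 1 − 0.45 − 0.11 = 0.44.
Physical capital: 0.45 × 3.9 = 1.755 pp.
Average years of schooling: 0.11 × 0.4 = 0.044 pp.
Labor input: 0.44 × 2.8 = 1.232 pp.
Output growth = -0.3 + 3.031 = 2.731%.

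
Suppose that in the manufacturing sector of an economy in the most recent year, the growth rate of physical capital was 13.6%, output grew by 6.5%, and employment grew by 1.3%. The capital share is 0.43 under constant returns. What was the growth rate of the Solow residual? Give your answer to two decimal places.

-0.09%

Labor's share = 1 − 0.43 = 0.57.
Physical capital: 0.43 × 13.6 = 5.848 pp.
Employment: 0.57 × 1.3 = 0.741 pp.
TFP growth = 6.5 − 6.589 = -0.089%.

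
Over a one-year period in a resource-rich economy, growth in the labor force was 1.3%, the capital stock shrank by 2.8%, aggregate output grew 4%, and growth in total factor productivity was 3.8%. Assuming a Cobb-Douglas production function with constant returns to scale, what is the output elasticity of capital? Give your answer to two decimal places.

gY = gA + α·gK + (1−α)·gL, so gY − gA − gL = α(gK − gL).
4 − 3.8 − 1.3 = α × (-2.8 − 1.3).
-1.1 = -4.1 α, so α = 0.2683.

The output elasticity of capital is 0.27.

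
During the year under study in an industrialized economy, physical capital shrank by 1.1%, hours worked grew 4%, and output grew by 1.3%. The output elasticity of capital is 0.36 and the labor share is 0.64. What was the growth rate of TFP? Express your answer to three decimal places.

-0.864%

Labor's share = 1 − 0.36 = 0.64.
Physical capital: 0.36 × (-1.1) = -0.396 pp.
Hours worked: 0.64 × 4 = 2.56 pp.
TFP growth = 1.3 − 2.164 = -0.864%.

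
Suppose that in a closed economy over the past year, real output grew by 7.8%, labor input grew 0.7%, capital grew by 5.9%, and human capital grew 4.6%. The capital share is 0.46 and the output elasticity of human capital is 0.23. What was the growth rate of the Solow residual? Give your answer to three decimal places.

3.811%

Labor's share = 1 − 0.46 − 0.23 = 0.31.
Capital: 0.46 × 5.9 = 2.714 pp.
Human capital: 0.23 × 4.6 = 1.058 pp.
Labor input: 0.31 × 0.7 = 0.217 pp.
TFP growth = 7.8 − 3.989 = 3.811%.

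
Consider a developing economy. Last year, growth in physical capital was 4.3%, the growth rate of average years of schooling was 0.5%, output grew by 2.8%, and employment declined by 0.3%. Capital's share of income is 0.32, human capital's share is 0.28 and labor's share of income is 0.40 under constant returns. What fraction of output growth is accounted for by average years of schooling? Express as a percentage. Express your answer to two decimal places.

5.00%

Average years of schooling contributed 0.28 × 0.5 = 0.14 pp.
Share of growth = 0.14 / 2.8 × 100 = 5%.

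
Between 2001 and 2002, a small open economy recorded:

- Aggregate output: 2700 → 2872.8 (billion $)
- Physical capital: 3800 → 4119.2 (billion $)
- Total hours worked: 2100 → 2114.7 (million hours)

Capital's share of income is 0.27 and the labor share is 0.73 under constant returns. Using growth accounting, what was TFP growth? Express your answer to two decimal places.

TFP growth was 3.62%.

Aggregate output growth = (2872.8 − 2700) / 2700 = 6.4%.
Physical capital growth = (4119.2 − 3800) / 3800 = 8.4%.
Total hours worked growth = (2114.7 − 2100) / 2100 = 0.7%.
Labor's share = 1 − 0.27 = 0.73.
Physical capital: 0.27 × 8.4 = 2.268 pp.
Total hours worked: 0.73 × 0.7 = 0.511 pp.
TFP growth = 6.4 − 2.779 = 3.621%.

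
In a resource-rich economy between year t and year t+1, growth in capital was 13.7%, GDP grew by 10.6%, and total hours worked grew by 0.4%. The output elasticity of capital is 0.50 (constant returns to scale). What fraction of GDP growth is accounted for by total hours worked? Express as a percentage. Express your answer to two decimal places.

Labor's share = 1 − 0.5 = 0.5.
Total hours worked contributed 0.5 × 0.4 = 0.2 pp.
Share of growth = 0.2 / 10.6 × 100 = 1.8868%.

Total hours worked accounted for 1.89% of growth.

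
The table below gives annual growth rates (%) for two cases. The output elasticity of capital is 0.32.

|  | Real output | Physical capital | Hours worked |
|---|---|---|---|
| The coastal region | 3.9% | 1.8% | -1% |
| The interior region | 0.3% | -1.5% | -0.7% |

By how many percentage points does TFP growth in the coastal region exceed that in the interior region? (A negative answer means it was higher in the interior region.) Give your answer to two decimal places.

2.75 percentage points

Labor's share = 1 − 0.32 = 0.68.
The coastal region: TFP = 3.9 − 0.576 + 0.68 = 4.004%.
The interior region: TFP = 0.3 + 0.48 + 0.476 = 1.256%.
Difference = 4.004 − (1.256) = 2.748 pp.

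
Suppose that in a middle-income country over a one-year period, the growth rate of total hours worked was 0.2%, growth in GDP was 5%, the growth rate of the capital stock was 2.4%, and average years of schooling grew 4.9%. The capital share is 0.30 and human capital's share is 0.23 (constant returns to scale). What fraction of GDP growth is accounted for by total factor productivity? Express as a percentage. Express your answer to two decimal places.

61.18%

Labor's share = 1 − 0.3 − 0.23 = 0.47.
The capital stock: 0.3 × 2.4 = 0.72 pp.
Average years of schooling: 0.23 × 4.9 = 1.127 pp.
Total hours worked: 0.47 × 0.2 = 0.094 pp.
TFP growth = 5 − 1.941 = 3.059%.
TFP share of growth = 3.059 / 5 × 100 = 61.18%.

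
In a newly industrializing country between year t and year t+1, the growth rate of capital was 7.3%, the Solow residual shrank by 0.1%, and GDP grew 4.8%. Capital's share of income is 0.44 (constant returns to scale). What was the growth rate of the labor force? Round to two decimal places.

Labor's share = 1 − 0.44 = 0.56.
gY = gA + 0.44×7.3 + 0.56×g.
0.56×g = 4.8 + 0.1 − 3.212 = 1.688.
g = 1.688 / 0.56 = 3.0143%.

The labor force grew 3.01%.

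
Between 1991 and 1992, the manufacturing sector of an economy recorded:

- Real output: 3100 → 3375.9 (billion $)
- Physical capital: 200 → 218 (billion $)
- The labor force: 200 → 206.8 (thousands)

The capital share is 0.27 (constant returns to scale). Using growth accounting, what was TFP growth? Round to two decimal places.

TFP growth was 3.99%.

Real output growth = (3375.9 − 3100) / 3100 = 8.9%.
Physical capital growth = (218 − 200) / 200 = 9%.
The labor force growth = (206.8 − 200) / 200 = 3.4%.
Labor's share = 1 − 0.27 = 0.73.
Physical capital: 0.27 × 9 = 2.43 pp.
The labor force: 0.73 × 3.4 = 2.482 pp.
TFP growth = 8.9 − 4.912 = 3.988%.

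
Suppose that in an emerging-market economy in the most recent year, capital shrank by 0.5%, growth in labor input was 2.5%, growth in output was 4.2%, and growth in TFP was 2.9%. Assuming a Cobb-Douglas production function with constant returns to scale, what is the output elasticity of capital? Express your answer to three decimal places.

gY = gA + α·gK + (1−α)·gL, so gY − gA − gL = α(gK − gL).
4.2 − 2.9 − 2.5 = α × (-0.5 − 2.5).
-1.2 = -3 α, so α = 0.4.

α = 0.400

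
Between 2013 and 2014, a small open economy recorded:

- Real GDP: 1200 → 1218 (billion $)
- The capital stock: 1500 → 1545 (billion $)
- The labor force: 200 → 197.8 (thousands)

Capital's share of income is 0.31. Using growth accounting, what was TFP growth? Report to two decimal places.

1.33%

Real GDP growth = (1218 − 1200) / 1200 = 1.5%.
The capital stock growth = (1545 − 1500) / 1500 = 3%.
The labor force growth = (197.8 − 200) / 200 = -1.1%.
Labor's share = 1 − 0.31 = 0.69.
The capital stock: 0.31 × 3 = 0.93 pp.
The labor force: 0.69 × (-1.1) = -0.759 pp.
TFP growth = 1.5 − 0.171 = 1.329%.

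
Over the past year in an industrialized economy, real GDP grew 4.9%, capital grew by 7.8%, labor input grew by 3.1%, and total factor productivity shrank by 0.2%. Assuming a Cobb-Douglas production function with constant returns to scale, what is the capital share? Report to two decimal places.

0.43

gY = gA + α·gK + (1−α)·gL, so gY − gA − gL = α(gK − gL).
4.9 + 0.2 − 3.1 = α × (7.8 − 3.1).
2 = 4.7 α, so α = 0.4255.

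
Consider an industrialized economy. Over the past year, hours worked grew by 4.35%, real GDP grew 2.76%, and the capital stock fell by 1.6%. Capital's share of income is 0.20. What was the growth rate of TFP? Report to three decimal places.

-0.400%

Labor's share = 1 − 0.2 = 0.8.
The capital stock: 0.2 × (-1.6) = -0.32 pp.
Hours worked: 0.8 × 4.35 = 3.48 pp.
TFP growth = 2.76 − 3.16 = -0.4%.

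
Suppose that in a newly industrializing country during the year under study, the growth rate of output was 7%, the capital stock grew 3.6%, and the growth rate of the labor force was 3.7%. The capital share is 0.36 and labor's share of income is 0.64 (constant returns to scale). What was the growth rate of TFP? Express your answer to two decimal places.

3.34%

Labor's share = 1 − 0.36 = 0.64.
The capital stock: 0.36 × 3.6 = 1.296 pp.
The labor force: 0.64 × 3.7 = 2.368 pp.
TFP growth = 7 − 3.664 = 3.336%.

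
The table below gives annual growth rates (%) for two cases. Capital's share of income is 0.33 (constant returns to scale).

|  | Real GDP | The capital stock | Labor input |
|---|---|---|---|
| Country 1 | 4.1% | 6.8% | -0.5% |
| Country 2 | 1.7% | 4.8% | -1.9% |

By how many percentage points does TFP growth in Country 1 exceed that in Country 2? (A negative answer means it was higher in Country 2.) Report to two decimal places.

0.80 percentage points

Labor's share = 1 − 0.33 = 0.67.
Country 1: TFP = 4.1 − 2.244 + 0.335 = 2.191%.
Country 2: TFP = 1.7 − 1.584 + 1.273 = 1.389%.
Difference = 2.191 − (1.389) = 0.802 pp.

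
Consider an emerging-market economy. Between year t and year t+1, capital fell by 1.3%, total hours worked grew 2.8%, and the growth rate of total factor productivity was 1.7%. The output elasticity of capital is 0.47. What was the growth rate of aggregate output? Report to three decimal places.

Aggregate output grew 2.573%.

Labor's share = 1 − 0.47 = 0.53.
Capital: 0.47 × (-1.3) = -0.611 pp.
Total hours worked: 0.53 × 2.8 = 1.484 pp.
Output growth = 1.7 + 0.873 = 2.573%.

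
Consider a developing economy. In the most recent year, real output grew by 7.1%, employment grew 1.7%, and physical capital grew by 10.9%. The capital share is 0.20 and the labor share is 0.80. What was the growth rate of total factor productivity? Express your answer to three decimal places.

3.560%

Labor's share = 1 − 0.2 = 0.8.
Physical capital: 0.2 × 10.9 = 2.18 pp.
Employment: 0.8 × 1.7 = 1.36 pp.
TFP growth = 7.1 − 3.54 = 3.56%.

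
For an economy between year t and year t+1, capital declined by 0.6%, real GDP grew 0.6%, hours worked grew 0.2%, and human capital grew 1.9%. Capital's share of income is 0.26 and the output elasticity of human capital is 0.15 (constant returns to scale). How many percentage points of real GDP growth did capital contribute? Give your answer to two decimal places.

Contribution = share × growth = 0.26 × (-0.6) = -0.156 pp.

-0.16 percentage points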